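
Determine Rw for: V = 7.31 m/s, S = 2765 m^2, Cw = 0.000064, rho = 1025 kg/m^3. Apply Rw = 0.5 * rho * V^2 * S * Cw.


Formula: Rw = 0.5 * rho * V^2 * S * Cw
Step 1 — V^2 = 7.31^2 = 53.4361
Step 2 — 0.5 * rho * V^2 = 0.5 * 1025 * 53.4361 = 27386.00125
Step 3 — Rw = 27386.00125 * 2765 * 0.000064 ≈ 4846.2 N (5 s.f.)

4846.2 N


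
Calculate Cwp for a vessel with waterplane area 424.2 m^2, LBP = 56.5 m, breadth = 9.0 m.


Formula: Cwp = Aw / (L * B)
Step 1 — L * B = 56.5 * 9.0 = 508.5 m^2
Step 2 — Cwp = 424.2 / 508.5 ≈ 0.83422 (5 s.f.)

0.83422


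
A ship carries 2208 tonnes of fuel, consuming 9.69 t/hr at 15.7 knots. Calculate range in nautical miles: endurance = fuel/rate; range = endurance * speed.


Formula: endurance = fuel / rate; range = endurance * speed
Step 1 — endurance = 2208 / 9.69 = 227.8638 hours
Step 2 — range = 227.8638 * 15.7 ≈ 3577.5 nautical miles (5 s.f.)

3577.5 NM


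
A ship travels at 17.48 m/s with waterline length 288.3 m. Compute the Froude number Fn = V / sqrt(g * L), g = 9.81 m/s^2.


Formula: Fn = V / sqrt(g * L)
Step 1 — g * L = 9.81 * 288.3 = 2828.223
Step 2 — sqrt(g * L) = sqrt(2828.223) = 53.18104
Step 3 — Fn = 17.48 / 53.18104 ≈ 0.32869 (5 s.f.)

0.32869


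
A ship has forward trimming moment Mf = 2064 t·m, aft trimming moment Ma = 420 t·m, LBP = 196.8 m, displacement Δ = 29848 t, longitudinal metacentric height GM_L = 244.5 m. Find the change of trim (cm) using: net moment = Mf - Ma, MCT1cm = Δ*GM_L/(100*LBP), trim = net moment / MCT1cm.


Formula: net trimming moment = Mf - Ma; MCT1cm = Δ*GM_L/(100*LBP); trim = net moment / MCT1cm
Step 1 — net trimming moment = 2064 - 420 = 1644 t·m
Step 2 — MCT1cm = 29848 * 244.5 / (100 * 196.8) = 370.825 t·m/cm
Step 3 — trim = 1644 / 370.825 ≈ 4.4334 cm (5 s.f.)

4.4334 cm


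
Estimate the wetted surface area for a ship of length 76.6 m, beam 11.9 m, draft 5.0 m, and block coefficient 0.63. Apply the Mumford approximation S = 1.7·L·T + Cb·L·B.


Formula: S = 1.7*L*T + V/T with V = Cb*L*B*T, i.e. S = L * (1.7*T + Cb*B)
Step 1 — 1.7*T = 1.7 * 5.0 = 8.5 m
Step 2 — Cb*B = 0.63 * 11.9 = 7.497 m
Step 3 — 1.7*T + Cb*B = 8.5 + 7.497 = 15.997 m
Step 4 — S = 76.6 * 15.997 ≈ 1225.4 m^2 (5 s.f.)

1225.4 m^2


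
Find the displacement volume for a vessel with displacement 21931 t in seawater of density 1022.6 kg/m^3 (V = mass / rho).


Formula: V = mass / rho
Step 1 — convert tonnes to kg: 21931 t * 1000 = 21931000 kg
Step 2 — V = 21931000 / 1022.6 ≈ 21446 m^3 (5 s.f.)

21446 m^3


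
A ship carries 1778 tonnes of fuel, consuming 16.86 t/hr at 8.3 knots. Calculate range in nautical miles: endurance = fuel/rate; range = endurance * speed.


Formula: endurance = fuel / rate; range = endurance * speed
Step 1 — endurance = 1778 / 16.86 = 105.4567 hours
Step 2 — range = 105.4567 * 8.3 ≈ 875.29 nautical miles (5 s.f.)

875.29 NM


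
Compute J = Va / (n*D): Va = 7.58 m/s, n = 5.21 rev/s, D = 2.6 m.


Formula: J = Va / (n * D)
Step 1 — n * D = 5.21 * 2.6 = 13.546
Step 2 — J = 7.58 / 13.546 ≈ 0.55957 (5 s.f.)

0.55957


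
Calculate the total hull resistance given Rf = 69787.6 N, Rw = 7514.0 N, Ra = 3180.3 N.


Formula: Rt = Rf + Rw + Ra
Substituting: Rt = 69787.6 + 7514.0 + 3180.3
Result: Rt = 80481.9 N

80481.9 N


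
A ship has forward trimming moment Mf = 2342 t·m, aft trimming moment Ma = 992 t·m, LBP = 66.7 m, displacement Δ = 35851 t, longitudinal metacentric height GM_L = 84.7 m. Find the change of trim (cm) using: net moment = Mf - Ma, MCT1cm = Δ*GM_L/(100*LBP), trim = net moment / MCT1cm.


Formula: net trimming moment = Mf - Ma; MCT1cm = Δ*GM_L/(100*LBP); trim = net moment / MCT1cm
Step 1 — net trimming moment = 2342 - 992 = 1350 t·m
Step 2 — MCT1cm = 35851 * 84.7 / (100 * 66.7) = 455.2593 t·m/cm
Step 3 — trim = 1350 / 455.2593 ≈ 2.9653 cm (5 s.f.)

2.9653 cm


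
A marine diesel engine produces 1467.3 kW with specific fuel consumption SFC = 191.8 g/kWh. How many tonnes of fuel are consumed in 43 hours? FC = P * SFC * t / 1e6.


Formula: FC (tonnes) = P * SFC * t / 1,000,000
Step 1 — P * SFC * t = 1467.3 * 191.8 * 43 = 12101410.02 g
Step 2 — FC (tonnes) = 12101410.02 / 1,000,000 ≈ 12.101 tonnes (5 s.f.)

12.101 tonnes


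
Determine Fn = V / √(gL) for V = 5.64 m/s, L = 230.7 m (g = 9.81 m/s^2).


Formula: Fn = V / sqrt(g * L)
Step 1 — g * L = 9.81 * 230.7 = 2263.167
Step 2 — sqrt(g * L) = sqrt(2263.167) = 47.572755
Step 3 — Fn = 5.64 / 47.572755 ≈ 0.11856 (5 s.f.)

0.11856


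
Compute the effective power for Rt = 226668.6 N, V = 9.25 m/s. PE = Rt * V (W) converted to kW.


Formula: PE = Rt * V / 1000 (kW)
Step 1 — PE (W) = 226668.6 * 9.25 = 2096684.55 W
Step 2 — PE (kW) = 2096684.55 / 1000 ≈ 2096.7 kW (5 s.f.)

2096.7 kW


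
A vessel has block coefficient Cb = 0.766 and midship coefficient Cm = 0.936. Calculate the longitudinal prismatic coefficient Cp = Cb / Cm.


Formula: Cp = Cb / Cm
Substituting: Cp = 0.766 / 0.936
Result: Cp ≈ 0.81838 (5 s.f.)

0.81838


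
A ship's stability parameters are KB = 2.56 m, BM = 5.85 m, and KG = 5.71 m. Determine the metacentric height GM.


Formula: GM = KB + BM - KG
Step 1 — KM = KB + BM = 2.56 + 5.85 = 8.41 m
Step 2 — GM = KM - KG = 8.41 - 5.71 = 2.7 m

2.7 m


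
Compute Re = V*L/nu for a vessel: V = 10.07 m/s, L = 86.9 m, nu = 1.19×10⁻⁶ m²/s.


Formula: Re = V * L / nu
Step 1 — V * L = 10.07 * 86.9 = 875.083 m^2/s
Step 2 — Re = 875.083 / 1.19e-6 = 7.35e+08

7.35e+08


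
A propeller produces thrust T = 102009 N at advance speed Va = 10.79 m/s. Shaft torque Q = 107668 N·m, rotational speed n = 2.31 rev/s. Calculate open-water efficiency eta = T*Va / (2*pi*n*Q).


Formula: eta = T * Va / (2 * pi * n * Q)
Step 1 — numerator = T * Va = 102009 * 10.79 = 1100677.11
Step 2 — 2 * pi * n = 2 * pi * 2.31 = 14.514158
Step 3 — denominator = 14.514158 * 107668 = 1562710.36
Step 4 — eta = 1100677.11 / 1562710.36 ≈ 0.70434 (5 s.f.)

0.70434


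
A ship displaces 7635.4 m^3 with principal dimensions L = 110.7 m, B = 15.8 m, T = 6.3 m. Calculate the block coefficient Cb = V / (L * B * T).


Formula: Cb = V / (L * B * T)
Step 1 — L * B * T = 110.7 * 15.8 * 6.3 = 11019.078 m^3
Step 2 — Cb = 7635.4 / 11019.078 ≈ 0.69293 (5 s.f.)

0.69293


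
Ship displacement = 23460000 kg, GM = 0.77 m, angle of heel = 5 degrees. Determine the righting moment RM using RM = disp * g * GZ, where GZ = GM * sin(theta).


Formula: GZ = GM * sin(theta); RM = disp * g * GZ
Step 1 — GZ = 0.77 * sin(5°) = 0.77 * 0.087156 = 0.06711 m
Step 2 — RM = 23460000 * 9.81 * 0.06711 ≈ 15445000 N·m (5 s.f.)

15445000 N·m


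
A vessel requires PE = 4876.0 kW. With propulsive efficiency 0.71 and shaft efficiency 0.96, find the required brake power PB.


Formula: PB = PE / (eta_D * eta_S)
Step 1 — combined efficiency = eta_D * eta_S = 0.71 * 0.96 = 0.6816
Step 2 — PB = 4876.0 / 0.6816 ≈ 7153.8 kW (5 s.f.)

7153.8 kW


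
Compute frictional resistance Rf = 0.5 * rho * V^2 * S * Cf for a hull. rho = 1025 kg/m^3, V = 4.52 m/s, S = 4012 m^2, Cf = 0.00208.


Formula: Rf = 0.5 * rho * V^2 * S * Cf
Step 1 — V^2 = 4.52^2 = 20.4304
Step 2 — 0.5 * rho * V^2 = 0.5 * 1025 * 20.4304 = 10470.58
Step 3 — Rf = 10470.58 * 4012 * 0.00208 ≈ 87377 N (5 s.f.)

87377 N


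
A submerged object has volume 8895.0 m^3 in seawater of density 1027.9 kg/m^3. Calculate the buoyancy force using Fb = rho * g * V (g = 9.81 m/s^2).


Formula: Fb = rho * g * V
Substituting: Fb = 1027.9 * 9.81 * 8895.0
Intermediate: 1027.9 * 9.81 = 10083.699
Result: Fb = 10083.699 * 8895.0 ≈ 89695000 N (5 s.f.)

89695000 N


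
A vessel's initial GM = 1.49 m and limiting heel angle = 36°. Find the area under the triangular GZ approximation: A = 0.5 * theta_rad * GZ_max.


Formula: GZ_max = GM * sin(theta); Area = 0.5 * theta_rad * GZ_max
Step 1 — GZ_max = 1.49 * sin(36°) = 1.49 * 0.587785 = 0.8758 m
Step 2 — theta_rad = 36 * pi/180 = 0.628319 rad
Step 3 — Area = 0.5 * 0.628319 * 0.8758 ≈ 0.27514 m·rad (5 s.f.)

0.27514 m·rad


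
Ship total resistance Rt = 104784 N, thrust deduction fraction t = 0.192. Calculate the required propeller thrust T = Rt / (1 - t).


Formula: T = Rt / (1 - t)
Step 1 — (1 - t) = 1 - 0.192 = 0.808
Step 2 — T = 104784 / 0.808 ≈ 129680 N (5 s.f.)

129680 N


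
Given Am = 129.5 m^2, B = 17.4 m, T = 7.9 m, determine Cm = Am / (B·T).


Formula: Cm = Am / (B * T)
Step 1 — B * T = 17.4 * 7.9 = 137.46 m^2
Step 2 — Cm = 129.5 / 137.46 ≈ 0.94209 (5 s.f.)

0.94209


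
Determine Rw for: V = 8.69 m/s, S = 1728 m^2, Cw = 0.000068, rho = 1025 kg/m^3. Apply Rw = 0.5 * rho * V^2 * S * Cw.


Formula: Rw = 0.5 * rho * V^2 * S * Cw
Step 1 — V^2 = 8.69^2 = 75.5161
Step 2 — 0.5 * rho * V^2 = 0.5 * 1025 * 75.5161 = 38702.00125
Step 3 — Rw = 38702.00125 * 1728 * 0.000068 ≈ 4547.6 N (5 s.f.)

4547.6 N


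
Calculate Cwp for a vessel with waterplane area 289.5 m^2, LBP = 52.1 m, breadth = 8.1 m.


Formula: Cwp = Aw / (L * B)
Step 1 — L * B = 52.1 * 8.1 = 422.01 m^2
Step 2 — Cwp = 289.5 / 422.01 ≈ 0.68600 (5 s.f.)

0.68600


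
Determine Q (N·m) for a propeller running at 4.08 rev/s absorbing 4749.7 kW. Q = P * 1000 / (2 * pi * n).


Formula: Q = P_W / (2 * pi * n)
Step 1 — P_W = 4749.7 kW * 1000 = 4749700.0 W
Step 2 — 2 * pi * n = 2 * pi * 4.08 = 25.635396
Step 3 — Q = 4749700.0 / 25.635396 ≈ 185280 N·m (5 s.f.)

185280 N·m


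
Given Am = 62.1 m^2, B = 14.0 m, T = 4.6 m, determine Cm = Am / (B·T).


Formula: Cm = Am / (B * T)
Step 1 — B * T = 14.0 * 4.6 = 64.4 m^2
Step 2 — Cm = 62.1 / 64.4 ≈ 0.96429 (5 s.f.)

0.96429


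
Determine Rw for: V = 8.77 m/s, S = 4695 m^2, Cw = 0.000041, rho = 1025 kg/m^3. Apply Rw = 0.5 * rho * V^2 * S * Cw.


Formula: Rw = 0.5 * rho * V^2 * S * Cw
Step 1 — V^2 = 8.77^2 = 76.9129
Step 2 — 0.5 * rho * V^2 = 0.5 * 1025 * 76.9129 = 39417.86125
Step 3 — Rw = 39417.86125 * 4695 * 0.000041 ≈ 7587.7 N (5 s.f.)

7587.7 N


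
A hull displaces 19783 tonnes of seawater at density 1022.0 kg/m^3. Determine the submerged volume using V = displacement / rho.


Formula: V = mass / rho
Step 1 — convert tonnes to kg: 19783 t * 1000 = 19783000 kg
Step 2 — V = 19783000 / 1022.0 ≈ 19357 m^3 (5 s.f.)

19357 m^3


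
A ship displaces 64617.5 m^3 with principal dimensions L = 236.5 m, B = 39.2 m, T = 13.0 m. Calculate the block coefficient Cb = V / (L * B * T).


Formula: Cb = V / (L * B * T)
Step 1 — L * B * T = 236.5 * 39.2 * 13.0 = 120520.4 m^3
Step 2 — Cb = 64617.5 / 120520.4 ≈ 0.53615 (5 s.f.)

0.53615


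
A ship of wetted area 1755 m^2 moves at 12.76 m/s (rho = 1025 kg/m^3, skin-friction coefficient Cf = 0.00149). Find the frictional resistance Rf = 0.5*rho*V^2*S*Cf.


Formula: Rf = 0.5 * rho * V^2 * S * Cf
Step 1 — V^2 = 12.76^2 = 162.8176
Step 2 — 0.5 * rho * V^2 = 0.5 * 1025 * 162.8176 = 83444.02
Step 3 — Rf = 83444.02 * 1755 * 0.00149 ≈ 218200 N (5 s.f.)

218200 N


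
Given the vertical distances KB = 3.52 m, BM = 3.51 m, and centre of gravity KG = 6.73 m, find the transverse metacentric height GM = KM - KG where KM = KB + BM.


Formula: GM = KB + BM - KG
Step 1 — KM = KB + BM = 3.52 + 3.51 = 7.03 m
Step 2 — GM = KM - KG = 7.03 - 6.73 = 0.3 m

0.3 m


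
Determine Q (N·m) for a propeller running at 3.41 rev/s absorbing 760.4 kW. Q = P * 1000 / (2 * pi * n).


Formula: Q = P_W / (2 * pi * n)
Step 1 — P_W = 760.4 kW * 1000 = 760400.0 W
Step 2 — 2 * pi * n = 2 * pi * 3.41 = 21.425662
Step 3 — Q = 760400.0 / 21.425662 ≈ 35490 N·m (5 s.f.)

35490 N·m


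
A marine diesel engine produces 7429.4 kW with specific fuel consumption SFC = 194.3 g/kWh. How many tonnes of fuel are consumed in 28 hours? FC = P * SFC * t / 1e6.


Formula: FC (tonnes) = P * SFC * t / 1,000,000
Step 1 — P * SFC * t = 7429.4 * 194.3 * 28 = 40418907.76 g
Step 2 — FC (tonnes) = 40418907.76 / 1,000,000 ≈ 40.419 tonnes (5 s.f.)

40.419 tonnes


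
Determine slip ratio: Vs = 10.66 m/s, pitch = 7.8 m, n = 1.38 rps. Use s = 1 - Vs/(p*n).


Formula: s = 1 - Vs / (p * n)
Step 1 — p * n = 7.8 * 1.38 = 10.764
Step 2 — Vs / (p*n) = 10.66 / 10.764 = 0.990338 (6 d.p.)
Step 3 — s = 1 - 0.990338 = 0.009662

0.009662


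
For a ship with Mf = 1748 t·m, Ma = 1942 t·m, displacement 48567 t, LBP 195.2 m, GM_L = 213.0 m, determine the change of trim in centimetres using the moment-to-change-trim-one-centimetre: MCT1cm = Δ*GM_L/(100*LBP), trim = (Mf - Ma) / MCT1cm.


Formula: net trimming moment = Mf - Ma; MCT1cm = Δ*GM_L/(100*LBP); trim = net moment / MCT1cm
Step 1 — net trimming moment = 1748 - 1942 = -194 t·m
Step 2 — MCT1cm = 48567 * 213.0 / (100 * 195.2) = 529.9575 t·m/cm
Step 3 — trim = -194 / 529.9575 ≈ -0.36607 cm (5 s.f.)

-0.36607 cm


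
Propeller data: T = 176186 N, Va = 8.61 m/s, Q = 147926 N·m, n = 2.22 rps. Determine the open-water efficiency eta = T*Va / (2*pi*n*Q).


Formula: eta = T * Va / (2 * pi * n * Q)
Step 1 — numerator = T * Va = 176186 * 8.61 = 1516961.46
Step 2 — 2 * pi * n = 2 * pi * 2.22 = 13.948671
Step 3 — denominator = 13.948671 * 147926 = 2063371.11
Step 4 — eta = 1516961.46 / 2063371.11 ≈ 0.73519 (5 s.f.)

0.73519


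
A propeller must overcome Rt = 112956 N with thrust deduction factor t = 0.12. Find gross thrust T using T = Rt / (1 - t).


Formula: T = Rt / (1 - t)
Step 1 — (1 - t) = 1 - 0.12 = 0.88
Step 2 — T = 112956 / 0.88 ≈ 128360 N (5 s.f.)

128360 N


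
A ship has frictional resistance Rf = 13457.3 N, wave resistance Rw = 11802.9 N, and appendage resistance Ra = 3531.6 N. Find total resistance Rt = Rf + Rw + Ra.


Formula: Rt = Rf + Rw + Ra
Substituting: Rt = 13457.3 + 11802.9 + 3531.6
Result: Rt = 28791.8 N

28791.8 N


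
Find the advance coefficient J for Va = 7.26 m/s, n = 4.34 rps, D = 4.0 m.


Formula: J = Va / (n * D)
Step 1 — n * D = 4.34 * 4.0 = 17.36
Step 2 — J = 7.26 / 17.36 ≈ 0.41820 (5 s.f.)

0.41820


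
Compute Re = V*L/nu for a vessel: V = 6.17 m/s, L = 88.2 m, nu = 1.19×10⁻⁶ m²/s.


Formula: Re = V * L / nu
Step 1 — V * L = 6.17 * 88.2 = 544.194 m^2/s
Step 2 — Re = 544.194 / 1.19e-6 = 4.57e+08

4.57e+08


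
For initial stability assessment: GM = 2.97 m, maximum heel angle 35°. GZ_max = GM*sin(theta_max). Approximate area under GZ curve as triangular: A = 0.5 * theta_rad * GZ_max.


Formula: GZ_max = GM * sin(theta); Area = 0.5 * theta_rad * GZ_max
Step 1 — GZ_max = 2.97 * sin(35°) = 2.97 * 0.573576 = 1.703521 m
Step 2 — theta_rad = 35 * pi/180 = 0.610865 rad
Step 3 — Area = 0.5 * 0.610865 * 1.703521 ≈ 0.52031 m·rad (5 s.f.)

0.52031 m·rad


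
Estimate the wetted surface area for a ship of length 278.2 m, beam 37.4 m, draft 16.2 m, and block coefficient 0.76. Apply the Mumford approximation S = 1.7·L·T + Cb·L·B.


Formula: S = 1.7*L*T + V/T with V = Cb*L*B*T, i.e. S = L * (1.7*T + Cb*B)
Step 1 — 1.7*T = 1.7 * 16.2 = 27.54 m
Step 2 — Cb*B = 0.76 * 37.4 = 28.424 m
Step 3 — 1.7*T + Cb*B = 27.54 + 28.424 = 55.964 m
Step 4 — S = 278.2 * 55.964 ≈ 15569 m^2 (5 s.f.)

15569 m^2


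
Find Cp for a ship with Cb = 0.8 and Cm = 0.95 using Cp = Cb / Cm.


Formula: Cp = Cb / Cm
Substituting: Cp = 0.8 / 0.95
Result: Cp ≈ 0.84211 (5 s.f.)

0.84211


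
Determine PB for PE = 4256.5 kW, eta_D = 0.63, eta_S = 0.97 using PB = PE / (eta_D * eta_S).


Formula: PB = PE / (eta_D * eta_S)
Step 1 — combined efficiency = eta_D * eta_S = 0.63 * 0.97 = 0.6111
Step 2 — PB = 4256.5 / 0.6111 ≈ 6965.3 kW (5 s.f.)

6965.3 kW


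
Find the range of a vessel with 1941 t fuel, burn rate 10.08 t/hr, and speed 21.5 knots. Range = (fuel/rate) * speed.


Formula: endurance = fuel / rate; range = endurance * speed
Step 1 — endurance = 1941 / 10.08 = 192.5595 hours
Step 2 — range = 192.5595 * 21.5 ≈ 4140.0 nautical miles (5 s.f.)

4140.0 NM


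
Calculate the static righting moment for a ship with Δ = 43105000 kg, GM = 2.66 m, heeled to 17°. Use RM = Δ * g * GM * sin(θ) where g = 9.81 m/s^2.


Formula: GZ = GM * sin(theta); RM = disp * g * GZ
Step 1 — GZ = 2.66 * sin(17°) = 2.66 * 0.292372 = 0.77771 m
Step 2 — RM = 43105000 * 9.81 * 0.77771 ≈ 328860000 N·m (5 s.f.)

328860000 N·m


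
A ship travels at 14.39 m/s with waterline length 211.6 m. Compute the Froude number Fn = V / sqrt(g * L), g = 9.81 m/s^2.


Formula: Fn = V / sqrt(g * L)
Step 1 — g * L = 9.81 * 211.6 = 2075.796
Step 2 — sqrt(g * L) = sqrt(2075.796) = 45.560904
Step 3 — Fn = 14.39 / 45.560904 ≈ 0.31584 (5 s.f.)

0.31584


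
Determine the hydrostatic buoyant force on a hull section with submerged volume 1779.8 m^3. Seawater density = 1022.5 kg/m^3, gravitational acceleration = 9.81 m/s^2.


Formula: Fb = rho * g * V
Substituting: Fb = 1022.5 * 9.81 * 1779.8
Intermediate: 1022.5 * 9.81 = 10030.725
Result: Fb = 10030.725 * 1779.8 ≈ 17853000 N (5 s.f.)

17853000 N


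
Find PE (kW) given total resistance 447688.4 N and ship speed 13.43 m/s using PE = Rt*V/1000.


Formula: PE = Rt * V / 1000 (kW)
Step 1 — PE (W) = 447688.4 * 13.43 = 6012455.212 W
Step 2 — PE (kW) = 6012455.212 / 1000 ≈ 6012.5 kW (5 s.f.)

6012.5 kW


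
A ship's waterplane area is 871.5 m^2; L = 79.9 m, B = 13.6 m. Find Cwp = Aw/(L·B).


Formula: Cwp = Aw / (L * B)
Step 1 — L * B = 79.9 * 13.6 = 1086.64 m^2
Step 2 — Cwp = 871.5 / 1086.64 ≈ 0.80201 (5 s.f.)

0.80201


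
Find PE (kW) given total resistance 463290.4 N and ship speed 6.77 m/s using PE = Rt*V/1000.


Formula: PE = Rt * V / 1000 (kW)
Step 1 — PE (W) = 463290.4 * 6.77 = 3136476.008 W
Step 2 — PE (kW) = 3136476.008 / 1000 ≈ 3136.5 kW (5 s.f.)

3136.5 kW


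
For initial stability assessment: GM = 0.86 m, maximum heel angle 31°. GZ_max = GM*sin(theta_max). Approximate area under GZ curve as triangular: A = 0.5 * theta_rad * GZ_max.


Formula: GZ_max = GM * sin(theta); Area = 0.5 * theta_rad * GZ_max
Step 1 — GZ_max = 0.86 * sin(31°) = 0.86 * 0.515038 = 0.442933 m
Step 2 — theta_rad = 31 * pi/180 = 0.541052 rad
Step 3 — Area = 0.5 * 0.541052 * 0.442933 ≈ 0.11982 m·rad (5 s.f.)

0.11982 m·rad


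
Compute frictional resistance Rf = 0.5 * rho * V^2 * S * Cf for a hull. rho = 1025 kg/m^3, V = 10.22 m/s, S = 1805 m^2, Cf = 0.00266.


Formula: Rf = 0.5 * rho * V^2 * S * Cf
Step 1 — V^2 = 10.22^2 = 104.4484
Step 2 — 0.5 * rho * V^2 = 0.5 * 1025 * 104.4484 = 53529.805
Step 3 — Rf = 53529.805 * 1805 * 0.00266 ≈ 257010 N (5 s.f.)

257010 N


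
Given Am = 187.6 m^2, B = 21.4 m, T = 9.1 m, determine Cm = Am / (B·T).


Formula: Cm = Am / (B * T)
Step 1 — B * T = 21.4 * 9.1 = 194.74 m^2
Step 2 — Cm = 187.6 / 194.74 ≈ 0.96334 (5 s.f.)

0.96334


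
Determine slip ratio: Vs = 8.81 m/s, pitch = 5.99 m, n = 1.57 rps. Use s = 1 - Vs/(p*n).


Formula: s = 1 - Vs / (p * n)
Step 1 — p * n = 5.99 * 1.57 = 9.4043
Step 2 — Vs / (p*n) = 8.81 / 9.4043 = 0.936806 (6 d.p.)
Step 3 — s = 1 - 0.936806 = 0.063194

0.063194


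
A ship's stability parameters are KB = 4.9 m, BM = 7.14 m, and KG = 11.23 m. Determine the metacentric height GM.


Formula: GM = KB + BM - KG
Step 1 — KM = KB + BM = 4.9 + 7.14 = 12.04 m
Step 2 — GM = KM - KG = 12.04 - 11.23 = 0.81 m

0.81 m


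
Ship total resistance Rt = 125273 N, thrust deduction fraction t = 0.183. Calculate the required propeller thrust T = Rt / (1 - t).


Formula: T = Rt / (1 - t)
Step 1 — (1 - t) = 1 - 0.183 = 0.817
Step 2 — T = 125273 / 0.817 ≈ 153330 N (5 s.f.)

153330 N


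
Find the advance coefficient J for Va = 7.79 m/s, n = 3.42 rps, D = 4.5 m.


Formula: J = Va / (n * D)
Step 1 — n * D = 3.42 * 4.5 = 15.39
Step 2 — J = 7.79 / 15.39 ≈ 0.50617 (5 s.f.)

0.50617


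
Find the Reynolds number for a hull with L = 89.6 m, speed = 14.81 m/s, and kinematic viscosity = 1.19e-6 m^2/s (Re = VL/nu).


Formula: Re = V * L / nu
Step 1 — V * L = 14.81 * 89.6 = 1326.976 m^2/s
Step 2 — Re = 1326.976 / 1.19e-6 = 1.12e+09

1.12e+09


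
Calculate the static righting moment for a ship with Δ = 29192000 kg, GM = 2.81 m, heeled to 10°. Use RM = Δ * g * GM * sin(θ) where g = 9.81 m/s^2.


Formula: GZ = GM * sin(theta); RM = disp * g * GZ
Step 1 — GZ = 2.81 * sin(10°) = 2.81 * 0.173648 = 0.487951 m
Step 2 — RM = 29192000 * 9.81 * 0.487951 ≈ 139740000 N·m (5 s.f.)

139740000 N·m


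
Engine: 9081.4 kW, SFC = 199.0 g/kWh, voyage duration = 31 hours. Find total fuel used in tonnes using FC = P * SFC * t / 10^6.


Formula: FC (tonnes) = P * SFC * t / 1,000,000
Step 1 — P * SFC * t = 9081.4 * 199.0 * 31 = 56023156.6 g
Step 2 — FC (tonnes) = 56023156.6 / 1,000,000 ≈ 56.023 tonnes (5 s.f.)

56.023 tonnes


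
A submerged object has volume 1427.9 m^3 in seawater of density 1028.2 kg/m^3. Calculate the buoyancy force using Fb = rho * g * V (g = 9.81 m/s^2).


Formula: Fb = rho * g * V
Substituting: Fb = 1028.2 * 9.81 * 1427.9
Intermediate: 1028.2 * 9.81 = 10086.642
Result: Fb = 10086.642 * 1427.9 ≈ 14403000 N (5 s.f.)

14403000 N


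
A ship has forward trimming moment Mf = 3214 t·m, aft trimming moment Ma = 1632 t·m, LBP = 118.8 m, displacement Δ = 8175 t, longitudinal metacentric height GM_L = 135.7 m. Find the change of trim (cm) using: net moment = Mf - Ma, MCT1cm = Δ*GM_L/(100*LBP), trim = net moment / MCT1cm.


Formula: net trimming moment = Mf - Ma; MCT1cm = Δ*GM_L/(100*LBP); trim = net moment / MCT1cm
Step 1 — net trimming moment = 3214 - 1632 = 1582 t·m
Step 2 — MCT1cm = 8175 * 135.7 / (100 * 118.8) = 93.3794 t·m/cm
Step 3 — trim = 1582 / 93.3794 ≈ 16.942 cm (5 s.f.)

16.942 cm


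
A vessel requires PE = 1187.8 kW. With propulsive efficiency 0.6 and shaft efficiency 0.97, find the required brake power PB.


Formula: PB = PE / (eta_D * eta_S)
Step 1 — combined efficiency = eta_D * eta_S = 0.6 * 0.97 = 0.582
Step 2 — PB = 1187.8 / 0.582 ≈ 2040.9 kW (5 s.f.)

2040.9 kW


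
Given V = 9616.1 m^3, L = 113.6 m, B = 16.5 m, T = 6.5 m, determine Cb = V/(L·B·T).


Formula: Cb = V / (L * B * T)
Step 1 — L * B * T = 113.6 * 16.5 * 6.5 = 12183.6 m^3
Step 2 — Cb = 9616.1 / 12183.6 ≈ 0.78927 (5 s.f.)

0.78927


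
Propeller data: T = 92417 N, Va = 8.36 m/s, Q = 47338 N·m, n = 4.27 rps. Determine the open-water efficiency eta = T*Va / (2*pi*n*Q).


Formula: eta = T * Va / (2 * pi * n * Q)
Step 1 — numerator = T * Va = 92417 * 8.36 = 772606.12
Step 2 — 2 * pi * n = 2 * pi * 4.27 = 26.829201
Step 3 — denominator = 26.829201 * 47338 = 1270040.72
Step 4 — eta = 772606.12 / 1270040.72 ≈ 0.60833 (5 s.f.)

0.60833


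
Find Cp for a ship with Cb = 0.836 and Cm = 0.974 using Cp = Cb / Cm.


Formula: Cp = Cb / Cm
Substituting: Cp = 0.836 / 0.974
Result: Cp ≈ 0.85832 (5 s.f.)

0.85832


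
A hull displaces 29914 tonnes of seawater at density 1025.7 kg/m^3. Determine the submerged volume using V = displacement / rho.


Formula: V = mass / rho
Step 1 — convert tonnes to kg: 29914 t * 1000 = 29914000 kg
Step 2 — V = 29914000 / 1025.7 ≈ 29164 m^3 (5 s.f.)

29164 m^3


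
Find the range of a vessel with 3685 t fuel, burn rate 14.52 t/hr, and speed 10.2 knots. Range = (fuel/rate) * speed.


Formula: endurance = fuel / rate; range = endurance * speed
Step 1 — endurance = 3685 / 14.52 = 253.7879 hours
Step 2 — range = 253.7879 * 10.2 ≈ 2588.6 nautical miles (5 s.f.)

2588.6 NM


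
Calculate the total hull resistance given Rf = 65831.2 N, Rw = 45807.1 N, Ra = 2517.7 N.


Formula: Rt = Rf + Rw + Ra
Substituting: Rt = 65831.2 + 45807.1 + 2517.7
Result: Rt = 114156.0 N

114156.0 N


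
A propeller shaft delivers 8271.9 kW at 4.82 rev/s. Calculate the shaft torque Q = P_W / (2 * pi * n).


Formula: Q = P_W / (2 * pi * n)
Step 1 — P_W = 8271.9 kW * 1000 = 8271900.0 W
Step 2 — 2 * pi * n = 2 * pi * 4.82 = 30.284953
Step 3 — Q = 8271900.0 / 30.284953 ≈ 273140 N·m (5 s.f.)

273140 N·m


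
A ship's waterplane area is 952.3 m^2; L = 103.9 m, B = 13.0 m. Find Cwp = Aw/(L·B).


Formula: Cwp = Aw / (L * B)
Step 1 — L * B = 103.9 * 13.0 = 1350.7 m^2
Step 2 — Cwp = 952.3 / 1350.7 ≈ 0.70504 (5 s.f.)

0.70504


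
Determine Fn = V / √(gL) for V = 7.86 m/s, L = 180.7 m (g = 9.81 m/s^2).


Formula: Fn = V / sqrt(g * L)
Step 1 — g * L = 9.81 * 180.7 = 1772.667
Step 2 — sqrt(g * L) = sqrt(1772.667) = 42.103052
Step 3 — Fn = 7.86 / 42.103052 ≈ 0.18668 (5 s.f.)

0.18668


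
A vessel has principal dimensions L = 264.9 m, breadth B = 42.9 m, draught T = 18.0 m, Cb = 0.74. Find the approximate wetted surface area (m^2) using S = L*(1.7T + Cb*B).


Formula: S = 1.7*L*T + V/T with V = Cb*L*B*T, i.e. S = L * (1.7*T + Cb*B)
Step 1 — 1.7*T = 1.7 * 18.0 = 30.6 m
Step 2 — Cb*B = 0.74 * 42.9 = 31.746 m
Step 3 — 1.7*T + Cb*B = 30.6 + 31.746 = 62.346 m
Step 4 — S = 264.9 * 62.346 ≈ 16515 m^2 (5 s.f.)

16515 m^2


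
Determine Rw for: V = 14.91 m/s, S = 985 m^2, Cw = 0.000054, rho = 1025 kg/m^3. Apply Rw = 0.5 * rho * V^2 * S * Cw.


Formula: Rw = 0.5 * rho * V^2 * S * Cw
Step 1 — V^2 = 14.91^2 = 222.3081
Step 2 — 0.5 * rho * V^2 = 0.5 * 1025 * 222.3081 = 113932.90125
Step 3 — Rw = 113932.90125 * 985 * 0.000054 ≈ 6060.1 N (5 s.f.)

6060.1 N


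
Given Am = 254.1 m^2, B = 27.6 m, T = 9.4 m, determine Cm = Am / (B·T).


Formula: Cm = Am / (B * T)
Step 1 — B * T = 27.6 * 9.4 = 259.44 m^2
Step 2 — Cm = 254.1 / 259.44 ≈ 0.97942 (5 s.f.)

0.97942


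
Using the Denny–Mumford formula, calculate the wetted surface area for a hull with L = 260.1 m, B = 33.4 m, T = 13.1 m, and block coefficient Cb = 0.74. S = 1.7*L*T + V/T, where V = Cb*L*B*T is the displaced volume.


Formula: S = 1.7*L*T + V/T with V = Cb*L*B*T, i.e. S = L * (1.7*T + Cb*B)
Step 1 — 1.7*T = 1.7 * 13.1 = 22.27 m
Step 2 — Cb*B = 0.74 * 33.4 = 24.716 m
Step 3 — 1.7*T + Cb*B = 22.27 + 24.716 = 46.986 m
Step 4 — S = 260.1 * 46.986 ≈ 12221 m^2 (5 s.f.)

12221 m^2


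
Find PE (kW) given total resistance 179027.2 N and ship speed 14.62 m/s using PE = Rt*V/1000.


Formula: PE = Rt * V / 1000 (kW)
Step 1 — PE (W) = 179027.2 * 14.62 = 2617377.664 W
Step 2 — PE (kW) = 2617377.664 / 1000 ≈ 2617.4 kW (5 s.f.)

2617.4 kW


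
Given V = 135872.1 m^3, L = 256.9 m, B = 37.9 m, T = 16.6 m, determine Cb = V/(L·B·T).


Formula: Cb = V / (L * B * T)
Step 1 — L * B * T = 256.9 * 37.9 * 16.6 = 161626.066 m^3
Step 2 — Cb = 135872.1 / 161626.066 ≈ 0.84066 (5 s.f.)

0.84066


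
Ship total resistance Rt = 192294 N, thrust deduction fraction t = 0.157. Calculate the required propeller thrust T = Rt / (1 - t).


Formula: T = Rt / (1 - t)
Step 1 — (1 - t) = 1 - 0.157 = 0.843
Step 2 — T = 192294 / 0.843 ≈ 228110 N (5 s.f.)

228110 N


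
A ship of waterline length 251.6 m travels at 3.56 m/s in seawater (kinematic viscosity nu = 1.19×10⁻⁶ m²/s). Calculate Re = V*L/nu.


Formula: Re = V * L / nu
Step 1 — V * L = 3.56 * 251.6 = 895.696 m^2/s
Step 2 — Re = 895.696 / 1.19e-6 = 7.53e+08

7.53e+08


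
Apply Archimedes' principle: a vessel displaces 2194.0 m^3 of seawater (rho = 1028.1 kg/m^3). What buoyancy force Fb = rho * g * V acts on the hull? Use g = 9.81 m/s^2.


Formula: Fb = rho * g * V
Substituting: Fb = 1028.1 * 9.81 * 2194.0
Intermediate: 1028.1 * 9.81 = 10085.661
Result: Fb = 10085.661 * 2194.0 ≈ 22128000 N (5 s.f.)

22128000 N


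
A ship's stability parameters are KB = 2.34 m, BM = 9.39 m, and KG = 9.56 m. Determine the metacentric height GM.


Formula: GM = KB + BM - KG
Step 1 — KM = KB + BM = 2.34 + 9.39 = 11.73 m
Step 2 — GM = KM - KG = 11.73 - 9.56 = 2.17 m

2.17 m


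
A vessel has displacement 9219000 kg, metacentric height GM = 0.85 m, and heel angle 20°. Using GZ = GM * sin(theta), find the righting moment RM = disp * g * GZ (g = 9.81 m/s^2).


Formula: GZ = GM * sin(theta); RM = disp * g * GZ
Step 1 — GZ = 0.85 * sin(20°) = 0.85 * 0.34202 = 0.290717 m
Step 2 — RM = 9219000 * 9.81 * 0.290717 ≈ 26292000 N·m (5 s.f.)

26292000 N·m


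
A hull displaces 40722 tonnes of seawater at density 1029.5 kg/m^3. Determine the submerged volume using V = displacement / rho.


Formula: V = mass / rho
Step 1 — convert tonnes to kg: 40722 t * 1000 = 40722000 kg
Step 2 — V = 40722000 / 1029.5 ≈ 39555 m^3 (5 s.f.)

39555 m^3


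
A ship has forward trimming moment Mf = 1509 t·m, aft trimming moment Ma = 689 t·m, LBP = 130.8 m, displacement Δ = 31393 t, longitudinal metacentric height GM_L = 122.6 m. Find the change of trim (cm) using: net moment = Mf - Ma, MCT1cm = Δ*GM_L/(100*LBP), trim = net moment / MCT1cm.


Formula: net trimming moment = Mf - Ma; MCT1cm = Δ*GM_L/(100*LBP); trim = net moment / MCT1cm
Step 1 — net trimming moment = 1509 - 689 = 820 t·m
Step 2 — MCT1cm = 31393 * 122.6 / (100 * 130.8) = 294.2494 t·m/cm
Step 3 — trim = 820 / 294.2494 ≈ 2.7868 cm (5 s.f.)

2.7868 cm


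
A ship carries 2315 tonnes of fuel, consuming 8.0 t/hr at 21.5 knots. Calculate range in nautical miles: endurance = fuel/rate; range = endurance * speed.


Formula: endurance = fuel / rate; range = endurance * speed
Step 1 — endurance = 2315 / 8.0 = 289.375 hours
Step 2 — range = 289.375 * 21.5 ≈ 6221.6 nautical miles (5 s.f.)

6221.6 NM


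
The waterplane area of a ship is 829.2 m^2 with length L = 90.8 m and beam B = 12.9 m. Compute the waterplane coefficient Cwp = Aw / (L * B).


Formula: Cwp = Aw / (L * B)
Step 1 — L * B = 90.8 * 12.9 = 1171.32 m^2
Step 2 — Cwp = 829.2 / 1171.32 ≈ 0.70792 (5 s.f.)

0.70792


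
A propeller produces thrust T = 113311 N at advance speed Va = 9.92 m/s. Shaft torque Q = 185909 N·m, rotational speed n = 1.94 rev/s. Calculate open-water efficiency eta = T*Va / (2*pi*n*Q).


Formula: eta = T * Va / (2 * pi * n * Q)
Step 1 — numerator = T * Va = 113311 * 9.92 = 1124045.12
Step 2 — 2 * pi * n = 2 * pi * 1.94 = 12.189379
Step 3 — denominator = 12.189379 * 185909 = 2266115.26
Step 4 — eta = 1124045.12 / 2266115.26 ≈ 0.49602 (5 s.f.)

0.49602


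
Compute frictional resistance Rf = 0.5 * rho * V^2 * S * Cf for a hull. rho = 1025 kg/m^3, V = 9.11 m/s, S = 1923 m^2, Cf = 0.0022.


Formula: Rf = 0.5 * rho * V^2 * S * Cf
Step 1 — V^2 = 9.11^2 = 82.9921
Step 2 — 0.5 * rho * V^2 = 0.5 * 1025 * 82.9921 = 42533.45125
Step 3 — Rf = 42533.45125 * 1923 * 0.0022 ≈ 179940 N (5 s.f.)

179940 N


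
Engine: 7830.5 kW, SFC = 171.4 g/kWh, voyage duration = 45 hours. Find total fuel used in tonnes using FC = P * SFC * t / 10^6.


Formula: FC (tonnes) = P * SFC * t / 1,000,000
Step 1 — P * SFC * t = 7830.5 * 171.4 * 45 = 60396646.5 g
Step 2 — FC (tonnes) = 60396646.5 / 1,000,000 ≈ 60.397 tonnes (5 s.f.)

60.397 tonnes


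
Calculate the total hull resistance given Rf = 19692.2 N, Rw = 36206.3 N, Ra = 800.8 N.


Formula: Rt = Rf + Rw + Ra
Substituting: Rt = 19692.2 + 36206.3 + 800.8
Result: Rt = 56699.3 N

56699.3 N


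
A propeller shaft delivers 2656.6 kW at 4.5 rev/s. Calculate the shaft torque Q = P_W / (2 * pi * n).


Formula: Q = P_W / (2 * pi * n)
Step 1 — P_W = 2656.6 kW * 1000 = 2656600.0 W
Step 2 — 2 * pi * n = 2 * pi * 4.5 = 28.274334
Step 3 — Q = 2656600.0 / 28.274334 ≈ 93958 N·m (5 s.f.)

93958 N·m


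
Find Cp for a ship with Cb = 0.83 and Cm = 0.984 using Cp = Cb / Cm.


Formula: Cp = Cb / Cm
Substituting: Cp = 0.83 / 0.984
Result: Cp ≈ 0.84350 (5 s.f.)

0.84350


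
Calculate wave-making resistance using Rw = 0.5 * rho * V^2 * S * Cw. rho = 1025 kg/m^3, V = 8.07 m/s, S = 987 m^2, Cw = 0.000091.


Formula: Rw = 0.5 * rho * V^2 * S * Cw
Step 1 — V^2 = 8.07^2 = 65.1249
Step 2 — 0.5 * rho * V^2 = 0.5 * 1025 * 65.1249 = 33376.51125
Step 3 — Rw = 33376.51125 * 987 * 0.000091 ≈ 2997.8 N (5 s.f.)

2997.8 N


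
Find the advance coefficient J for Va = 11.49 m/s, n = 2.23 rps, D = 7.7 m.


Formula: J = Va / (n * D)
Step 1 — n * D = 2.23 * 7.7 = 17.171
Step 2 — J = 11.49 / 17.171 ≈ 0.66915 (5 s.f.)

0.66915


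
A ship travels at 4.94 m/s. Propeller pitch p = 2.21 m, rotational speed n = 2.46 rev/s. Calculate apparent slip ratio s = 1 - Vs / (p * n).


Formula: s = 1 - Vs / (p * n)
Step 1 — p * n = 2.21 * 2.46 = 5.4366
Step 2 — Vs / (p*n) = 4.94 / 5.4366 = 0.908656 (6 d.p.)
Step 3 — s = 1 - 0.908656 = 0.091344

0.091344


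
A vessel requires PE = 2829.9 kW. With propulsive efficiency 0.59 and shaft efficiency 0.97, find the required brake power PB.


Formula: PB = PE / (eta_D * eta_S)
Step 1 — combined efficiency = eta_D * eta_S = 0.59 * 0.97 = 0.5723
Step 2 — PB = 2829.9 / 0.5723 ≈ 4944.8 kW (5 s.f.)

4944.8 kW


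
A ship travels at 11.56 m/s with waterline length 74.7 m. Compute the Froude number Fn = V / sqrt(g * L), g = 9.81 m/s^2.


Formula: Fn = V / sqrt(g * L)
Step 1 — g * L = 9.81 * 74.7 = 732.807
Step 2 — sqrt(g * L) = sqrt(732.807) = 27.070408
Step 3 — Fn = 11.56 / 27.070408 ≈ 0.42703 (5 s.f.)

0.42703


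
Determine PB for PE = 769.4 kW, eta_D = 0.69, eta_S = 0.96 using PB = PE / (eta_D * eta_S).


Formula: PB = PE / (eta_D * eta_S)
Step 1 — combined efficiency = eta_D * eta_S = 0.69 * 0.96 = 0.6624
Step 2 — PB = 769.4 / 0.6624 ≈ 1161.5 kW (5 s.f.)

1161.5 kW


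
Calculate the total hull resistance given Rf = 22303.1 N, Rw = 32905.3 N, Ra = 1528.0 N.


Formula: Rt = Rf + Rw + Ra
Substituting: Rt = 22303.1 + 32905.3 + 1528.0
Result: Rt = 56736.4 N

56736.4 N


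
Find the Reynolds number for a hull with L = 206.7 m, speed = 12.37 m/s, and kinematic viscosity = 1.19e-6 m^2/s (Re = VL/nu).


Formula: Re = V * L / nu
Step 1 — V * L = 12.37 * 206.7 = 2556.879 m^2/s
Step 2 — Re = 2556.879 / 1.19e-6 = 2.15e+09

2.15e+09


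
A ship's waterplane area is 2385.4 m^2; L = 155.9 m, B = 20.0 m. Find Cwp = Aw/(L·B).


Formula: Cwp = Aw / (L * B)
Step 1 — L * B = 155.9 * 20.0 = 3118.0 m^2
Step 2 — Cwp = 2385.4 / 3118.0 ≈ 0.76504 (5 s.f.)

0.76504


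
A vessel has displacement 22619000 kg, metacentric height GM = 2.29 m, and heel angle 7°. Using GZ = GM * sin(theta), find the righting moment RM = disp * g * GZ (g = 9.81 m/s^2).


Formula: GZ = GM * sin(theta); RM = disp * g * GZ
Step 1 — GZ = 2.29 * sin(7°) = 2.29 * 0.121869 = 0.27908 m
Step 2 — RM = 22619000 * 9.81 * 0.27908 ≈ 61926000 N·m (5 s.f.)

61926000 N·m


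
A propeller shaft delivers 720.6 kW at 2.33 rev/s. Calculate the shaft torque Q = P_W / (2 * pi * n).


Formula: Q = P_W / (2 * pi * n)
Step 1 — P_W = 720.6 kW * 1000 = 720600.0 W
Step 2 — 2 * pi * n = 2 * pi * 2.33 = 14.639822
Step 3 — Q = 720600.0 / 14.639822 ≈ 49222 N·m (5 s.f.)

49222 N·m


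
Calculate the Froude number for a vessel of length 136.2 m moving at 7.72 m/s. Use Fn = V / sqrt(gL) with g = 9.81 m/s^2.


Formula: Fn = V / sqrt(g * L)
Step 1 — g * L = 9.81 * 136.2 = 1336.122
Step 2 — sqrt(g * L) = sqrt(1336.122) = 36.553003
Step 3 — Fn = 7.72 / 36.553003 ≈ 0.21120 (5 s.f.)

0.21120


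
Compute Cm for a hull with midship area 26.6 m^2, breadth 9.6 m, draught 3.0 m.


Formula: Cm = Am / (B * T)
Step 1 — B * T = 9.6 * 3.0 = 28.8 m^2
Step 2 — Cm = 26.6 / 28.8 ≈ 0.92361 (5 s.f.)

0.92361


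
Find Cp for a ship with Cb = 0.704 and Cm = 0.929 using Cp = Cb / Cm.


Formula: Cp = Cb / Cm
Substituting: Cp = 0.704 / 0.929
Result: Cp ≈ 0.75780 (5 s.f.)

0.75780


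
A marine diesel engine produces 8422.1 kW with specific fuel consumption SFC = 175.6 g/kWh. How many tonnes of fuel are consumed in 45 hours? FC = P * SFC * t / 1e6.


Formula: FC (tonnes) = P * SFC * t / 1,000,000
Step 1 — P * SFC * t = 8422.1 * 175.6 * 45 = 66551434.2 g
Step 2 — FC (tonnes) = 66551434.2 / 1,000,000 ≈ 66.551 tonnes (5 s.f.)

66.551 tonnes


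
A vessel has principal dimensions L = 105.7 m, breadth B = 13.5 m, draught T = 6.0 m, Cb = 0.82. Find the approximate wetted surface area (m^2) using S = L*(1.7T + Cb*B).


Formula: S = 1.7*L*T + V/T with V = Cb*L*B*T, i.e. S = L * (1.7*T + Cb*B)
Step 1 — 1.7*T = 1.7 * 6.0 = 10.2 m
Step 2 — Cb*B = 0.82 * 13.5 = 11.07 m
Step 3 — 1.7*T + Cb*B = 10.2 + 11.07 = 21.27 m
Step 4 — S = 105.7 * 21.27 ≈ 2248.2 m^2 (5 s.f.)

2248.2 m^2


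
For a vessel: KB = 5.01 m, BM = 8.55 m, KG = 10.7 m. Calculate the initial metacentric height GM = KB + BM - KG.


Formula: GM = KB + BM - KG
Step 1 — KM = KB + BM = 5.01 + 8.55 = 13.56 m
Step 2 — GM = KM - KG = 13.56 - 10.7 = 2.86 m

2.86 m


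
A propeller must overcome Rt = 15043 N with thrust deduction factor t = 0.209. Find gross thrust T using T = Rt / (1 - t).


Formula: T = Rt / (1 - t)
Step 1 — (1 - t) = 1 - 0.209 = 0.791
Step 2 — T = 15043 / 0.791 ≈ 19018 N (5 s.f.)

19018 N


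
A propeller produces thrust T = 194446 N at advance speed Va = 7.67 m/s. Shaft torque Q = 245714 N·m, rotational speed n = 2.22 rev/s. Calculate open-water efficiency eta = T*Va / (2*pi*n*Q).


Formula: eta = T * Va / (2 * pi * n * Q)
Step 1 — numerator = T * Va = 194446 * 7.67 = 1491400.82
Step 2 — 2 * pi * n = 2 * pi * 2.22 = 13.948671
Step 3 — denominator = 13.948671 * 245714 = 3427383.75
Step 4 — eta = 1491400.82 / 3427383.75 ≈ 0.43514 (5 s.f.)

0.43514


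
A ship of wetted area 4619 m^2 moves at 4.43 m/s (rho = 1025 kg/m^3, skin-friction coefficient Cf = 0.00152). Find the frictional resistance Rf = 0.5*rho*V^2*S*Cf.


Formula: Rf = 0.5 * rho * V^2 * S * Cf
Step 1 — V^2 = 4.43^2 = 19.6249
Step 2 — 0.5 * rho * V^2 = 0.5 * 1025 * 19.6249 = 10057.76125
Step 3 — Rf = 10057.76125 * 4619 * 0.00152 ≈ 70614 N (5 s.f.)

70614 N


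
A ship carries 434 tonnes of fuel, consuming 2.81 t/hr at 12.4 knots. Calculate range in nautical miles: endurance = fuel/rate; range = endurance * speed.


Formula: endurance = fuel / rate; range = endurance * speed
Step 1 — endurance = 434 / 2.81 = 154.4484 hours
Step 2 — range = 154.4484 * 12.4 ≈ 1915.2 nautical miles (5 s.f.)

1915.2 NM


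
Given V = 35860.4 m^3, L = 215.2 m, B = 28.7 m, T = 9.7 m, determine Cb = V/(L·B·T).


Formula: Cb = V / (L * B * T)
Step 1 — L * B * T = 215.2 * 28.7 * 9.7 = 59909.528 m^3
Step 2 — Cb = 35860.4 / 59909.528 ≈ 0.59858 (5 s.f.)

0.59858


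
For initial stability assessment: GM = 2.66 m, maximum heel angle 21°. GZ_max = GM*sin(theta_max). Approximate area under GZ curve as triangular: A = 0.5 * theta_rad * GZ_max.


Formula: GZ_max = GM * sin(theta); Area = 0.5 * theta_rad * GZ_max
Step 1 — GZ_max = 2.66 * sin(21°) = 2.66 * 0.358368 = 0.953259 m
Step 2 — theta_rad = 21 * pi/180 = 0.366519 rad
Step 3 — Area = 0.5 * 0.366519 * 0.953259 ≈ 0.17469 m·rad (5 s.f.)

0.17469 m·rad


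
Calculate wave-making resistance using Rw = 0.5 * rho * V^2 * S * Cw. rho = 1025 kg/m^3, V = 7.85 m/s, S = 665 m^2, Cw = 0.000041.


Formula: Rw = 0.5 * rho * V^2 * S * Cw
Step 1 — V^2 = 7.85^2 = 61.6225
Step 2 — 0.5 * rho * V^2 = 0.5 * 1025 * 61.6225 = 31581.53125
Step 3 — Rw = 31581.53125 * 665 * 0.000041 ≈ 861.07 N (5 s.f.)

861.07 N


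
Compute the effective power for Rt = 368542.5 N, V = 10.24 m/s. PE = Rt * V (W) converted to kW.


Formula: PE = Rt * V / 1000 (kW)
Step 1 — PE (W) = 368542.5 * 10.24 = 3773875.2 W
Step 2 — PE (kW) = 3773875.2 / 1000 ≈ 3773.9 kW (5 s.f.)

3773.9 kW


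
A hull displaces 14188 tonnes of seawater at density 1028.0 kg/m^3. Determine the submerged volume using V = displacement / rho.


Formula: V = mass / rho
Step 1 — convert tonnes to kg: 14188 t * 1000 = 14188000 kg
Step 2 — V = 14188000 / 1028.0 ≈ 13802 m^3 (5 s.f.)

13802 m^3


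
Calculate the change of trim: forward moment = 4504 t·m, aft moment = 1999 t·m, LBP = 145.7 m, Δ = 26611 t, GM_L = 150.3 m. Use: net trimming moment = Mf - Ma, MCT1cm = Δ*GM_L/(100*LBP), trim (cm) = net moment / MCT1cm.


Formula: net trimming moment = Mf - Ma; MCT1cm = Δ*GM_L/(100*LBP); trim = net moment / MCT1cm
Step 1 — net trimming moment = 4504 - 1999 = 2505 t·m
Step 2 — MCT1cm = 26611 * 150.3 / (100 * 145.7) = 274.5116 t·m/cm
Step 3 — trim = 2505 / 274.5116 ≈ 9.1253 cm (5 s.f.)

9.1253 cm
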